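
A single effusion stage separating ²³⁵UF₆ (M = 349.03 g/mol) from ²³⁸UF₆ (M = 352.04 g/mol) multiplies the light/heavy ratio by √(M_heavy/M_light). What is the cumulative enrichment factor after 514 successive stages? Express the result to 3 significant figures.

9.09

After 514 stages the ratio has grown by (√(352.04/349.03))^514 = (352.04/349.03)^(514/2).
= 1.00862^257 = 9.09.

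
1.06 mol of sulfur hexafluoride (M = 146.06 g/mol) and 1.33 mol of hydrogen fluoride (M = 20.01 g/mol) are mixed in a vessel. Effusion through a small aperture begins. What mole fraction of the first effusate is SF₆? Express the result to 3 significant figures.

0.228

Rate_i ∝ x_i/√M_i (Graham's law weighted by mole fraction), so the effusate composition follows n_i/√M_i.
Mole fraction of SF₆ in the effusate = (n_SF₆/√M_SF₆) / (n_SF₆/√M_SF₆ + n_HF/√M_HF)
= (1.06/√146.06) / (1.06/√146.06 + 1.33/√20.01) = 0.08771/(0.08771 + 0.2973) = 0.228.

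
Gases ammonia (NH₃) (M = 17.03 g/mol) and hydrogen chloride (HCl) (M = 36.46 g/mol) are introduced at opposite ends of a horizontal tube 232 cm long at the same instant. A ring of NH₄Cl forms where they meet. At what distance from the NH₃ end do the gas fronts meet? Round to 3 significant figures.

In equal time, each gas travels a distance ∝ its rate ∝ 1/√M, so d_NH₃/d_HCl = √(M_HCl/M_NH₃) = √(36.46/17.03) = 1.463.
With d_NH₃ + d_HCl = 232 cm, d_HCl = 232/(1 + 1.463) = 94.19 cm.
d_NH₃ = 232 − 94.19 = 138 cm.

138 cm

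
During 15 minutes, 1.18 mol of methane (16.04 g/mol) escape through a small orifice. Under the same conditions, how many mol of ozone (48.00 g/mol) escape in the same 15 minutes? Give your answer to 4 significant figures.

Graham's law gives rate_O₃/rate_CH₄ = √(M_CH₄/M_O₃) = √(16.04/48.00) = √0.3342 = 0.5781.
So the amount for O₃ is 1.18 × 0.5781 = 0.6821 mol.

0.6821 mol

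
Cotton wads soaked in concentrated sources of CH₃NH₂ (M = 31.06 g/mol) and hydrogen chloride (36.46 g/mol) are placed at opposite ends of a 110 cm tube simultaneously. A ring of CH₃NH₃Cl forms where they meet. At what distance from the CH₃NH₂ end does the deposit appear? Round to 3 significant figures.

57.2 cm

In equal time, each gas travels a distance ∝ its rate ∝ 1/√M, so d_CH₃NH₂/d_HCl = √(M_HCl/M_CH₃NH₂) = √(36.46/31.06) = 1.083.
With d_CH₃NH₂ + d_HCl = 110 cm, d_HCl = 110/(1 + 1.083) = 52.80 cm.
d_CH₃NH₂ = 110 − 52.80 = 57.2 cm.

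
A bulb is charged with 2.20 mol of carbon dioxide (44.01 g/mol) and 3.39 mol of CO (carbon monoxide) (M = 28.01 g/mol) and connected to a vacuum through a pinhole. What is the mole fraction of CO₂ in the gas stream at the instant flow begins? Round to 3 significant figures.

The effusion rate of species i is ∝ p_i/√M_i ∝ n_i/√M_i.
Mole fraction of CO₂ in the effusate = (n_CO₂/√M_CO₂) / (n_CO₂/√M_CO₂ + n_CO/√M_CO)
= (2.20/√44.01) / (2.20/√44.01 + 3.39/√28.01) = 0.3316/(0.3316 + 0.6405) = 0.341.

0.341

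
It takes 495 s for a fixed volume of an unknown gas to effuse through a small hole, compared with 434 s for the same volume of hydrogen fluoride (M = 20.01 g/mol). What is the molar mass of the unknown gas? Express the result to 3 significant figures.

From Graham's law, t_X/t_HF = √(M_X/M_HF).
495/434 = 1.141 = √(M_X/20.01)
M_X = 20.01 × 1.141² = 20.01 × 1.301 = 26.0 g/mol

26.0 g/mol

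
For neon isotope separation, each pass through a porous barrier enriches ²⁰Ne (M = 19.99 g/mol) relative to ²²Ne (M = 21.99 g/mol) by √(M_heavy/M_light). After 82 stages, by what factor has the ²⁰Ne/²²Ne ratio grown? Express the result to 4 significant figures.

After 82 stages the ratio has grown by (√(21.99/19.99))^82 = (21.99/19.99)^(82/2).
= 1.10005^41 = 49.88.

49.88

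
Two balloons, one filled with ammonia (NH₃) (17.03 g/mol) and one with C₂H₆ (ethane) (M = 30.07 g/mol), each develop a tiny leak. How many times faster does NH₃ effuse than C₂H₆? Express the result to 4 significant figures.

Using Graham's law: rate_NH₃/rate_C₂H₆ = √(M_C₂H₆/M_NH₃) = √(30.07/17.03) = √1.766 = 1.329.

1.329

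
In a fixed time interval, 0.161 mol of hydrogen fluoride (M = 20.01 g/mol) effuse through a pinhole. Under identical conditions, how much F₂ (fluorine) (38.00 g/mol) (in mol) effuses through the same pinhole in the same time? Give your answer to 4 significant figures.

0.1168 mol

Graham's law gives rate_F₂/rate_HF = √(M_HF/M_F₂) = √(20.01/38.00) = √0.5266 = 0.7257.
So the amount for F₂ is 0.161 × 0.7257 = 0.1168 mol.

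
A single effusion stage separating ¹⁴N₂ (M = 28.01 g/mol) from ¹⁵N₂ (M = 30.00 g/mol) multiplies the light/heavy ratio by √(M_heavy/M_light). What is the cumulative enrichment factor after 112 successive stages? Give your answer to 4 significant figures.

46.69

The single-stage factor is √(M_heavy/M_light), so 112 stages give [√(30.00/28.01)]^112 = (30.00/28.01)^(112/2).
= 1.07105^56 = 46.69.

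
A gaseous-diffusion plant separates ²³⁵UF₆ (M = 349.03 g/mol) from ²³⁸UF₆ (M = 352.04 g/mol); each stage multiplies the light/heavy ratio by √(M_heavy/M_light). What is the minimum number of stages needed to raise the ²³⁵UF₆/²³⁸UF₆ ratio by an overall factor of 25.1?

751

With α = √(352.04/349.03) per stage, ln α = ½ ln(1.00862) = 0.004293.
Need α^N ≥ 25.1 ⇒ N ≥ ln(25.1) / ln α = 3.223 / 0.004293 = 750.65.
Rounding up, N = 751 stages.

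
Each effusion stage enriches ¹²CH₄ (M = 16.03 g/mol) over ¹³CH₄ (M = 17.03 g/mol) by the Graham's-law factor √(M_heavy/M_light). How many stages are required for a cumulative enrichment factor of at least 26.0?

108

Single-stage factor α = √(17.03/16.03), so ln α = ½ ln(1.06238) = 0.03026.
Need α^N ≥ 26.0 ⇒ N ≥ ln(26.0) / ln α = 3.258 / 0.03026 = 107.68.
Minimum whole number of stages: N = 108.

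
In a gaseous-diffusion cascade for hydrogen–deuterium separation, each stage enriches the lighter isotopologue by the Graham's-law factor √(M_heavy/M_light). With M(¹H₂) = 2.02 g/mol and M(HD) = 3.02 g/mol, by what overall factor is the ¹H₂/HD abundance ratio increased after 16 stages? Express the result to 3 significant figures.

25.0

Each stage multiplies the ratio by α = √(3.02/2.02), so after 16 stages the overall factor is α^16 = (3.02/2.02)^(16/2).
= 1.49505^8 = 25.0.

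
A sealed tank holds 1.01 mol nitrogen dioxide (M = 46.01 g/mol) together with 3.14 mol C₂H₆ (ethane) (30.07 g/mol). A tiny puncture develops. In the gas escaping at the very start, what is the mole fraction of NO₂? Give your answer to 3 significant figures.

0.206

The effusion rate of species i is ∝ p_i/√M_i ∝ n_i/√M_i.
x_NO₂(eff) = (n_NO₂/√M_NO₂) / (n_NO₂/√M_NO₂ + n_C₂H₆/√M_C₂H₆)
= (1.01/√46.01) / (1.01/√46.01 + 3.14/√30.07) = 0.1489/(0.1489 + 0.5726) = 0.206.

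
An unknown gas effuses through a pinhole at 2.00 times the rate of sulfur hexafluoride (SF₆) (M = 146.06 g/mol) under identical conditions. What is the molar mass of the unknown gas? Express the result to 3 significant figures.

Graham's law gives rate_X/rate_SF₆ = √(M_SF₆/M_X).
2.00 = √(146.06/M_X)
M_X = 146.06 / 2.00² = 146.06 / 4.000 = 36.5 g/mol

36.5 g/mol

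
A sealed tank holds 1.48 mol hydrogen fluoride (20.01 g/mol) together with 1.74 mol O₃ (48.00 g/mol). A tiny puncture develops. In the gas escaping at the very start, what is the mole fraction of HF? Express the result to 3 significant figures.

Effusion rate of each component ∝ n_i/√M_i (partial pressure × 1/√M).
So x_HF in the escaping gas = (n_HF/√M_HF) / Σ(n_i/√M_i)
= (1.48/√20.01) / (1.48/√20.01 + 1.74/√48.00) = 0.3309/(0.3309 + 0.2511) = 0.568.

0.568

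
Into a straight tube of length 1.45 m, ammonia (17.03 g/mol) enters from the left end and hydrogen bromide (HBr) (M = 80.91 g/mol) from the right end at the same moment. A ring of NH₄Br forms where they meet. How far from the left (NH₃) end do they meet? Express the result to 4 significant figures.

In equal time, each gas travels a distance ∝ its rate ∝ 1/√M, so d_NH₃/d_HBr = √(M_HBr/M_NH₃) = √(80.91/17.03) = 2.180.
With d_NH₃ + d_HBr = 1.45 m, d_HBr = 1.45/(1 + 2.180) = 0.4560 m.
d_NH₃ = 1.45 − 0.4560 = 0.9940 m.

0.9940 m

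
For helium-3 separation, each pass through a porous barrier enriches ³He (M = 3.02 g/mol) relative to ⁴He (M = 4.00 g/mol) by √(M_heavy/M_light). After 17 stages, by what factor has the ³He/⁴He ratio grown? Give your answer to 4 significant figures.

Each stage multiplies the ratio by α = √(4.00/3.02), so after 17 stages the overall factor is α^17 = (4.00/3.02)^(17/2).
= 1.32450^(17/2) = 10.90.

10.90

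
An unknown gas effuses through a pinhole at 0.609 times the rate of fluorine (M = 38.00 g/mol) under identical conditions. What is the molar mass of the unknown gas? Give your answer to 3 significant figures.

From Graham's law, rate_X/rate_F₂ = √(M_F₂/M_X).
0.609 = √(38.00/M_X)
M_X = 38.00 / 0.609² = 38.00 / 0.3709 = 102 g/mol

102 g/mol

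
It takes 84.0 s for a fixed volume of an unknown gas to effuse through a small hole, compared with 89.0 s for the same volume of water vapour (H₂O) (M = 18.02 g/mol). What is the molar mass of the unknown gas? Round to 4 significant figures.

By Graham's law, t_X/t_H₂O = √(M_X/M_H₂O).
84.0/89.0 = 0.9438 = √(M_X/18.02)
M_X = 18.02 × 0.9438² = 18.02 × 0.8908 = 16.05 g/mol

16.05 g/mol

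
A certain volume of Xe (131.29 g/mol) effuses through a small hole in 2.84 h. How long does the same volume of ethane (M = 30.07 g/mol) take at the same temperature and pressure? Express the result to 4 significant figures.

Using Graham's law: t_C₂H₆/t_Xe = √(M_C₂H₆/M_Xe) = √(30.07/131.29) = √0.2290 = 0.4786.
So the time for C₂H₆ is 2.84 × 0.4786 = 1.359 h.

1.359 h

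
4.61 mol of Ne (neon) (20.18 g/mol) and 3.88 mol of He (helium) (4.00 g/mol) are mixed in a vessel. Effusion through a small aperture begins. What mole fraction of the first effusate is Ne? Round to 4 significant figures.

0.3460

Effusion rate of each component ∝ n_i/√M_i (partial pressure × 1/√M).
Mole fraction of Ne in the effusate = (n_Ne/√M_Ne) / (n_Ne/√M_Ne + n_He/√M_He)
= (4.61/√20.18) / (4.61/√20.18 + 3.88/√4.00) = 1.026/(1.026 + 1.940) = 0.3460.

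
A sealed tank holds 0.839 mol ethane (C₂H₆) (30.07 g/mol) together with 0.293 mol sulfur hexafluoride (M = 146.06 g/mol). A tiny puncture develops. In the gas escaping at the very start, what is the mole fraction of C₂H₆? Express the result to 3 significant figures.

Effusion rate of each component ∝ n_i/√M_i (partial pressure × 1/√M).
So x_C₂H₆ in the escaping gas = (n_C₂H₆/√M_C₂H₆) / Σ(n_i/√M_i)
= (0.839/√30.07) / (0.839/√30.07 + 0.293/√146.06) = 0.1530/(0.1530 + 0.02424) = 0.863.

0.863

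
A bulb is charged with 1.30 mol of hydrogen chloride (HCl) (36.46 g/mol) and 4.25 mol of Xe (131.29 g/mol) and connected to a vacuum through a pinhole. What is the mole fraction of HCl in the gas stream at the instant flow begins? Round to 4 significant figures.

0.3673

Effusion rate of each component ∝ n_i/√M_i (partial pressure × 1/√M).
Mole fraction of HCl in the effusate = (n_HCl/√M_HCl) / (n_HCl/√M_HCl + n_Xe/√M_Xe)
= (1.30/√36.46) / (1.30/√36.46 + 4.25/√131.29) = 0.2153/(0.2153 + 0.3709) = 0.3673.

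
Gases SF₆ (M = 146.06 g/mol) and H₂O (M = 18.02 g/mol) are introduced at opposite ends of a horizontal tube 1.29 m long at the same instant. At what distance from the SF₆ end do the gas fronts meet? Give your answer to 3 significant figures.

The fronts meet when d_SF₆ + d_H₂O = L with d_SF₆/d_H₂O = √(M_H₂O/M_SF₆) (Graham's law). Here √(M_H₂O/M_SF₆) = √(18.02/146.06) = 0.3512.
With d_SF₆ + d_H₂O = 1.29 m, d_H₂O = 1.29/(1 + 0.3512) = 0.9547 m.
d_SF₆ = 1.29 − 0.9547 = 0.335 m.

0.335 m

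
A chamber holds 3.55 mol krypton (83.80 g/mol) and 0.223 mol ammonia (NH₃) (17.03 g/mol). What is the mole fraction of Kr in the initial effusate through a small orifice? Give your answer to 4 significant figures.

0.8777

The effusion rate of species i is ∝ p_i/√M_i ∝ n_i/√M_i.
Mole fraction of Kr in the effusate = (n_Kr/√M_Kr) / (n_Kr/√M_Kr + n_NH₃/√M_NH₃)
= (3.55/√83.80) / (3.55/√83.80 + 0.223/√17.03) = 0.3878/(0.3878 + 0.05404) = 0.8777.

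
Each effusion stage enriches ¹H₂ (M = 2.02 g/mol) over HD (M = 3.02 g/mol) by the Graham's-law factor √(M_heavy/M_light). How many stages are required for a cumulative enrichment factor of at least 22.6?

16

With α = √(3.02/2.02) per stage, ln α = ½ ln(1.49505) = 0.2011.
Need α^N ≥ 22.6 ⇒ N ≥ ln(22.6) / ln α = 3.118 / 0.2011 = 15.51.
Minimum whole number of stages: N = 16.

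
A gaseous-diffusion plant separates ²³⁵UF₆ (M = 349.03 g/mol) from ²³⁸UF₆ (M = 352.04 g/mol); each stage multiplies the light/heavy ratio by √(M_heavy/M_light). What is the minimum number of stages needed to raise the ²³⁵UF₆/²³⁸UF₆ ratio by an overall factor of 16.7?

656

With α = √(352.04/349.03) per stage, ln α = ½ ln(1.00862) = 0.004293.
Need α^N ≥ 16.7 ⇒ N ≥ ln(16.7) / ln α = 2.815 / 0.004293 = 655.74.
Rounding up, N = 656 stages.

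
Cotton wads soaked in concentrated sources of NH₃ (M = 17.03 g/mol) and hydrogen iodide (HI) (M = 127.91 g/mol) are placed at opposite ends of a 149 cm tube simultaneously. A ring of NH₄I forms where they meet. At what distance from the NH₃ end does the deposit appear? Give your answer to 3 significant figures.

109 cm

Graham's law gives d_NH₃/d_HI = rate_NH₃/rate_HI = √(M_HI/M_NH₃) = √(127.91/17.03) = 2.741.
With d_NH₃ + d_HI = 149 cm, d_HI = 149/(1 + 2.741) = 39.83 cm.
d_NH₃ = 149 − 39.83 = 109 cm.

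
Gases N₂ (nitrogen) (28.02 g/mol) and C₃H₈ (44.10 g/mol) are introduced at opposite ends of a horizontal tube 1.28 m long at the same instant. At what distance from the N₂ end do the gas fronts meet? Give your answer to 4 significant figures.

The fronts meet when d_N₂ + d_C₃H₈ = L with d_N₂/d_C₃H₈ = √(M_C₃H₈/M_N₂) (Graham's law). Here √(M_C₃H₈/M_N₂) = √(44.10/28.02) = 1.255.
With d_N₂ + d_C₃H₈ = 1.28 m, d_C₃H₈ = 1.28/(1 + 1.255) = 0.5677 m.
d_N₂ = 1.28 − 0.5677 = 0.7123 m.

0.7123 m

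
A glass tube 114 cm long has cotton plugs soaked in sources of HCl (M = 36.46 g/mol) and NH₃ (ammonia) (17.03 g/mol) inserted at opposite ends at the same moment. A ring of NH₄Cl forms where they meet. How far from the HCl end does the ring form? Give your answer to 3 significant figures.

46.3 cm

In equal time, each gas travels a distance ∝ its rate ∝ 1/√M, so d_HCl/d_NH₃ = √(M_NH₃/M_HCl) = √(17.03/36.46) = 0.6834.
With d_HCl + d_NH₃ = 114 cm, d_NH₃ = 114/(1 + 0.6834) = 67.72 cm.
d_HCl = 114 − 67.72 = 46.3 cm.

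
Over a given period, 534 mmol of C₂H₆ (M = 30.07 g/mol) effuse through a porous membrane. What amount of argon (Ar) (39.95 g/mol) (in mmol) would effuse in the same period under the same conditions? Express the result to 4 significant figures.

Since effusion rate ∝ 1/√M, rate_Ar/rate_C₂H₆ = √(M_C₂H₆/M_Ar) = √(30.07/39.95) = √0.7527 = 0.8676.
So the amount for Ar is 534 × 0.8676 = 463.3 mmol.

463.3 mmol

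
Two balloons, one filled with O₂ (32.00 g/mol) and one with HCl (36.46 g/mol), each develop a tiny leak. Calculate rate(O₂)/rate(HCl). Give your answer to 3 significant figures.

Since effusion rate ∝ 1/√M, rate_O₂/rate_HCl = √(M_HCl/M_O₂) = √(36.46/32.00) = √1.139 = 1.07.

1.07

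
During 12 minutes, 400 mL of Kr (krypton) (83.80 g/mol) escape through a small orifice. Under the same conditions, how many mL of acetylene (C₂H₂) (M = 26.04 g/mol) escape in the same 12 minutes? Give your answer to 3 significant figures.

718 mL

From Graham's law, rate_C₂H₂/rate_Kr = √(M_Kr/M_C₂H₂) = √(83.80/26.04) = √3.218 = 1.794.
So the volume for C₂H₂ is 400 × 1.794 = 718 mL.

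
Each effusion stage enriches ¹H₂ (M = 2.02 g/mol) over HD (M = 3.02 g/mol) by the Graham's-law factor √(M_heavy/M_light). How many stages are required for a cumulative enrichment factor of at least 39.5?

19

Single-stage factor α = √(3.02/2.02), so ln α = ½ ln(1.49505) = 0.2011.
Need α^N ≥ 39.5 ⇒ N ≥ ln(39.5) / ln α = 3.676 / 0.2011 = 18.28.
Rounding up, N = 19 stages.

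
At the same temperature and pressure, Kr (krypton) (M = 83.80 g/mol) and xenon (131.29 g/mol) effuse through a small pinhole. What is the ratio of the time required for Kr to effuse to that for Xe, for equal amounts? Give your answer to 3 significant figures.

Since effusion rate ∝ 1/√M, t_Kr/t_Xe = √(M_Kr/M_Xe) = √(83.80/131.29) = √0.6383 = 0.799.

0.799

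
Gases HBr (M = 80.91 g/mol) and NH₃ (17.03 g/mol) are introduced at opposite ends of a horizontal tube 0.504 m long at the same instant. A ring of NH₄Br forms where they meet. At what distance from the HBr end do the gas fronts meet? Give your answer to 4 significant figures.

0.1585 m

In equal time, each gas travels a distance ∝ its rate ∝ 1/√M, so d_HBr/d_NH₃ = √(M_NH₃/M_HBr) = √(17.03/80.91) = 0.4588.
With d_HBr + d_NH₃ = 0.504 m, d_NH₃ = 0.504/(1 + 0.4588) = 0.3455 m.
d_HBr = 0.504 − 0.3455 = 0.1585 m.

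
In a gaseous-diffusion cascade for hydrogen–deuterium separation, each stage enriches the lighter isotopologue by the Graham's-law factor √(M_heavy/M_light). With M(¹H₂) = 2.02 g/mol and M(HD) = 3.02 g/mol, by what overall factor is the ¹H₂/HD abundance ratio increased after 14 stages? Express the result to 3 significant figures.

Each stage multiplies the ratio by α = √(3.02/2.02), so after 14 stages the overall factor is α^14 = (3.02/2.02)^(14/2).
= 1.49505^7 = 16.7.

16.7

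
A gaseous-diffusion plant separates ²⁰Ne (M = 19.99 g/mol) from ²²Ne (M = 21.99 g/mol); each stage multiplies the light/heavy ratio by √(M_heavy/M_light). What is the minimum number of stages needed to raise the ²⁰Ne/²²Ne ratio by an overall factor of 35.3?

75

With α = √(21.99/19.99) per stage, ln α = ½ ln(1.10005) = 0.04768.
Need α^N ≥ 35.3 ⇒ N ≥ ln(35.3) / ln α = 3.564 / 0.04768 = 74.75.
Rounding up, N = 75 stages.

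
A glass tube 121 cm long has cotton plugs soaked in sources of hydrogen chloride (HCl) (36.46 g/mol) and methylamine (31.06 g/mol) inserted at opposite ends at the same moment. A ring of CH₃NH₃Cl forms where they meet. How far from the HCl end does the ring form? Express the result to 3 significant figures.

The fronts meet when d_HCl + d_CH₃NH₂ = L with d_HCl/d_CH₃NH₂ = √(M_CH₃NH₂/M_HCl) (Graham's law). Here √(M_CH₃NH₂/M_HCl) = √(31.06/36.46) = 0.9230.
With d_HCl + d_CH₃NH₂ = 121 cm, d_CH₃NH₂ = 121/(1 + 0.9230) = 62.92 cm.
d_HCl = 121 − 62.92 = 58.1 cm.

58.1 cm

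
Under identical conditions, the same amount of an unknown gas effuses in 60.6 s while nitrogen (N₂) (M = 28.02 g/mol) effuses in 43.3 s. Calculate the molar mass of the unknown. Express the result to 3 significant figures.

Graham's law gives t_X/t_N₂ = √(M_X/M_N₂).
60.6/43.3 = 1.400 = √(M_X/28.02)
M_X = 28.02 × 1.400² = 28.02 × 1.959 = 54.9 g/mol

54.9 g/mol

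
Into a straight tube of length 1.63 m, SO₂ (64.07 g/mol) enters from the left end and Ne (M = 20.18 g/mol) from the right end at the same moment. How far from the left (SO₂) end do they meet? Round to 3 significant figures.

0.586 m

Graham's law gives d_SO₂/d_Ne = rate_SO₂/rate_Ne = √(M_Ne/M_SO₂) = √(20.18/64.07) = 0.5612.
With d_SO₂ + d_Ne = 1.63 m, d_Ne = 1.63/(1 + 0.5612) = 1.044 m.
d_SO₂ = 1.63 − 1.044 = 0.586 m.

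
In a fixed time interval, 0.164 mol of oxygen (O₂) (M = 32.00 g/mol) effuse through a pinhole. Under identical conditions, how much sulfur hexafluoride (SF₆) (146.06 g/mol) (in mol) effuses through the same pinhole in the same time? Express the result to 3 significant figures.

Graham's law gives rate_SF₆/rate_O₂ = √(M_O₂/M_SF₆) = √(32.00/146.06) = √0.2191 = 0.4681.
So the amount for SF₆ is 0.164 × 0.4681 = 0.0768 mol.

0.0768 mol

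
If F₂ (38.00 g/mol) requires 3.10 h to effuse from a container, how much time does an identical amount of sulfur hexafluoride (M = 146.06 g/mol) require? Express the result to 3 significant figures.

6.08 h

Using Graham's law: t_SF₆/t_F₂ = √(M_SF₆/M_F₂) = √(146.06/38.00) = √3.844 = 1.961.
So the time for SF₆ is 3.10 × 1.961 = 6.08 h.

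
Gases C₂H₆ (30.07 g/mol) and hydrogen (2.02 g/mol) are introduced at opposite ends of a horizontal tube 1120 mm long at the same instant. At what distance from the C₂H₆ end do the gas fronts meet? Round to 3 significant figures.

231 mm

Distances travelled in equal time are proportional to diffusion rates, so d_C₂H₆/d_H₂ = √(M_H₂/M_C₂H₆) = √(2.02/30.07) = 0.2592.
With d_C₂H₆ + d_H₂ = 1120 mm, d_H₂ = 1120/(1 + 0.2592) = 889.5 mm.
d_C₂H₆ = 1120 − 889.5 = 231 mm.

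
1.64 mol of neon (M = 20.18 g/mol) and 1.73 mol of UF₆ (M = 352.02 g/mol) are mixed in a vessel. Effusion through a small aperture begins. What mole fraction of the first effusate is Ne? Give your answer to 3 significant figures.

0.798

Each component's effusion rate ∝ (its partial pressure)·(1/√M) ∝ n_i/√M_i.
x_Ne(eff) = (n_Ne/√M_Ne) / (n_Ne/√M_Ne + n_UF₆/√M_UF₆)
= (1.64/√20.18) / (1.64/√20.18 + 1.73/√352.02) = 0.3651/(0.3651 + 0.09221) = 0.798.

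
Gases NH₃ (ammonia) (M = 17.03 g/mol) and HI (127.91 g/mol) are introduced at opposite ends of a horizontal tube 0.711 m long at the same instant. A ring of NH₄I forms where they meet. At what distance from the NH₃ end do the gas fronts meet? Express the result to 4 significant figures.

Graham's law gives d_NH₃/d_HI = rate_NH₃/rate_HI = √(M_HI/M_NH₃) = √(127.91/17.03) = 2.741.
With d_NH₃ + d_HI = 0.711 m, d_HI = 0.711/(1 + 2.741) = 0.1901 m.
d_NH₃ = 0.711 − 0.1901 = 0.5209 m.

0.5209 m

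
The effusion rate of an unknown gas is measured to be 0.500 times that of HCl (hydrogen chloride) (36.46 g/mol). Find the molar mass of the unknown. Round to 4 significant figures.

145.8 g/mol

Since effusion rate ∝ 1/√M, rate_X/rate_HCl = √(M_HCl/M_X).
0.500 = √(36.46/M_X)
M_X = 36.46 / 0.500² = 36.46 / 0.2500 = 145.8 g/mol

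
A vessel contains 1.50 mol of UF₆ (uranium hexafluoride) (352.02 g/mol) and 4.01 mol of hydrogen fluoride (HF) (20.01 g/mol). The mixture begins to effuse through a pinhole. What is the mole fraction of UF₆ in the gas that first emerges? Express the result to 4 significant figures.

0.08188

Effusion rate of each component ∝ n_i/√M_i (partial pressure × 1/√M).
Mole fraction of UF₆ in the effusate = (n_UF₆/√M_UF₆) / (n_UF₆/√M_UF₆ + n_HF/√M_HF)
= (1.50/√352.02) / (1.50/√352.02 + 4.01/√20.01) = 0.07995/(0.07995 + 0.8964) = 0.08188.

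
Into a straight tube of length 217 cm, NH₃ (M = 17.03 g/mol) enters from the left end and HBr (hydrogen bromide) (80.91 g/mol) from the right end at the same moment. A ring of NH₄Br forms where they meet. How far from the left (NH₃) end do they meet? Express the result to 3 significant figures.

149 cm

In equal time, each gas travels a distance ∝ its rate ∝ 1/√M, so d_NH₃/d_HBr = √(M_HBr/M_NH₃) = √(80.91/17.03) = 2.180.
With d_NH₃ + d_HBr = 217 cm, d_HBr = 217/(1 + 2.180) = 68.25 cm.
d_NH₃ = 217 − 68.25 = 149 cm.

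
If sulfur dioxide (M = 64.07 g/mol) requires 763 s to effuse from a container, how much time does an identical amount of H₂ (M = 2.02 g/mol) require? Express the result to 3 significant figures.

Using Graham's law: t_H₂/t_SO₂ = √(M_H₂/M_SO₂) = √(2.02/64.07) = √0.03153 = 0.1776.
So the time for H₂ is 763 × 0.1776 = 135 s.

135 s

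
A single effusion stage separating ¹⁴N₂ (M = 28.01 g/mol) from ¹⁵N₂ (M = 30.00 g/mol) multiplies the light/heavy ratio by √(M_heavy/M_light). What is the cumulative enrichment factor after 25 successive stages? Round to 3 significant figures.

After 25 stages the ratio has grown by (√(30.00/28.01))^25 = (30.00/28.01)^(25/2).
= 1.07105^(25/2) = 2.36.

2.36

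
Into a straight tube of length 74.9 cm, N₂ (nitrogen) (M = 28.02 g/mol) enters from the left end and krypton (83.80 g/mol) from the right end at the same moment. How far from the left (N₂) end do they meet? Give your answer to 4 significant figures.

47.46 cm

Distances travelled in equal time are proportional to diffusion rates, so d_N₂/d_Kr = √(M_Kr/M_N₂) = √(83.80/28.02) = 1.729.
With d_N₂ + d_Kr = 74.9 cm, d_Kr = 74.9/(1 + 1.729) = 27.44 cm.
d_N₂ = 74.9 − 27.44 = 47.46 cm.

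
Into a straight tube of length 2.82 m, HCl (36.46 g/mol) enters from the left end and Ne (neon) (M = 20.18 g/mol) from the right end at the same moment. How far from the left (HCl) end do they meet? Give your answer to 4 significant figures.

In equal time, each gas travels a distance ∝ its rate ∝ 1/√M, so d_HCl/d_Ne = √(M_Ne/M_HCl) = √(20.18/36.46) = 0.7440.
With d_HCl + d_Ne = 2.82 m, d_Ne = 2.82/(1 + 0.7440) = 1.617 m.
d_HCl = 2.82 − 1.617 = 1.203 m.

1.203 m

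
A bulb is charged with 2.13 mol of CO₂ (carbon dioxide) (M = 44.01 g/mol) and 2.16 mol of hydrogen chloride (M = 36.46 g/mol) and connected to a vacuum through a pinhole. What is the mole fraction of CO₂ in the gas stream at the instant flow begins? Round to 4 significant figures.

0.4730

Each component's effusion rate ∝ (its partial pressure)·(1/√M) ∝ n_i/√M_i.
So x_CO₂ in the escaping gas = (n_CO₂/√M_CO₂) / Σ(n_i/√M_i)
= (2.13/√44.01) / (2.13/√44.01 + 2.16/√36.46) = 0.3211/(0.3211 + 0.3577) = 0.4730.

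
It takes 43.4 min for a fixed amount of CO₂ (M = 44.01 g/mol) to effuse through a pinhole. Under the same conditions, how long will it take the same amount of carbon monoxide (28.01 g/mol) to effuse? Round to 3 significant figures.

Graham's law gives t_CO/t_CO₂ = √(M_CO/M_CO₂) = √(28.01/44.01) = √0.6364 = 0.7978.
So the time for CO is 43.4 × 0.7978 = 34.6 min.

34.6 min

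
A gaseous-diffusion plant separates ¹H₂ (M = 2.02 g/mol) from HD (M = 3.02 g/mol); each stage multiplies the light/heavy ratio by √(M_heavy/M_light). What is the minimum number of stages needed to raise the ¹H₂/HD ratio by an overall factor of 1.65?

3

With α = √(3.02/2.02) per stage, ln α = ½ ln(1.49505) = 0.2011.
Need α^N ≥ 1.65 ⇒ N ≥ ln(1.65) / ln α = 0.5008 / 0.2011 = 2.49.
Rounding up, N = 3 stages.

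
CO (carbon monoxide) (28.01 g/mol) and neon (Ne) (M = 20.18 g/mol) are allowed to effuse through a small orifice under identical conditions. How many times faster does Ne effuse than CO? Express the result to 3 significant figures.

1.18

Graham's law gives rate_Ne/rate_CO = √(M_CO/M_Ne) = √(28.01/20.18) = √1.388 = 1.18.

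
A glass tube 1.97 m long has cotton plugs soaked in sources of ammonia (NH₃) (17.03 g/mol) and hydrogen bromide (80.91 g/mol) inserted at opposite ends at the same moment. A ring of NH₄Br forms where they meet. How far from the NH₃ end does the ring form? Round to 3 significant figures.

Graham's law gives d_NH₃/d_HBr = rate_NH₃/rate_HBr = √(M_HBr/M_NH₃) = √(80.91/17.03) = 2.180.
With d_NH₃ + d_HBr = 1.97 m, d_HBr = 1.97/(1 + 2.180) = 0.6196 m.
d_NH₃ = 1.97 − 0.6196 = 1.35 m.

1.35 m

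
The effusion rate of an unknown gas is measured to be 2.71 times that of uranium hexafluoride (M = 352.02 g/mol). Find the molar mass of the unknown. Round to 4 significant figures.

Using Graham's law: rate_X/rate_UF₆ = √(M_UF₆/M_X).
2.71 = √(352.02/M_X)
M_X = 352.02 / 2.71² = 352.02 / 7.344 = 47.93 g/mol

47.93 g/mol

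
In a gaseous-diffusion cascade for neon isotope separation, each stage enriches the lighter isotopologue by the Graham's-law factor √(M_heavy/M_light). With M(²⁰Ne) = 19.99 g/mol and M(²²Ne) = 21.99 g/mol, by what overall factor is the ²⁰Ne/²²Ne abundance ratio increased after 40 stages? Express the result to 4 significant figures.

6.734

After 40 stages the ratio has grown by (√(21.99/19.99))^40 = (21.99/19.99)^(40/2).
= 1.10005^20 = 6.734.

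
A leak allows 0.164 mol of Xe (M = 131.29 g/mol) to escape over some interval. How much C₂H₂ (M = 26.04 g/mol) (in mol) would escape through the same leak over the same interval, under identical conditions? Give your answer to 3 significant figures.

From Graham's law, rate_C₂H₂/rate_Xe = √(M_Xe/M_C₂H₂) = √(131.29/26.04) = √5.042 = 2.245.
So the amount for C₂H₂ is 0.164 × 2.245 = 0.368 mol.

0.368 mol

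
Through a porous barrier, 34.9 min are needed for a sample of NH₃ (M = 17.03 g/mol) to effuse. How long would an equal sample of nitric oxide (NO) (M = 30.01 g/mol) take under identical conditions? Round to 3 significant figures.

Using Graham's law: t_NO/t_NH₃ = √(M_NO/M_NH₃) = √(30.01/17.03) = √1.762 = 1.327.
So the time for NO is 34.9 × 1.327 = 46.3 min.

46.3 min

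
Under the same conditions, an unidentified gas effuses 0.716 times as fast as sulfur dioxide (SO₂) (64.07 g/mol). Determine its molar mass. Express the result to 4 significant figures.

125.0 g/mol

By Graham's law, rate_X/rate_SO₂ = √(M_SO₂/M_X).
0.716 = √(64.07/M_X)
M_X = 64.07 / 0.716² = 64.07 / 0.5127 = 125.0 g/mol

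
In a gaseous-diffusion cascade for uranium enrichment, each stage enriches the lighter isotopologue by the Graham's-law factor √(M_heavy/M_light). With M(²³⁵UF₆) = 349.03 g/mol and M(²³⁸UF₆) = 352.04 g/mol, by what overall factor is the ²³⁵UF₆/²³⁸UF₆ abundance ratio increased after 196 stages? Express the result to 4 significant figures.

2.320

The single-stage factor is √(M_heavy/M_light), so 196 stages give [√(352.04/349.03)]^196 = (352.04/349.03)^(196/2).
= 1.00862^98 = 2.320.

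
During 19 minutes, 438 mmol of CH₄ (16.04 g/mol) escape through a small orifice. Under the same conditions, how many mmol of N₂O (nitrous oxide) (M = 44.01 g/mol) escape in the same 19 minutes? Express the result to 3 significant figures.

Since effusion rate ∝ 1/√M, rate_N₂O/rate_CH₄ = √(M_CH₄/M_N₂O) = √(16.04/44.01) = √0.3645 = 0.6037.
So the amount for N₂O is 438 × 0.6037 = 264 mmol.

264 mmol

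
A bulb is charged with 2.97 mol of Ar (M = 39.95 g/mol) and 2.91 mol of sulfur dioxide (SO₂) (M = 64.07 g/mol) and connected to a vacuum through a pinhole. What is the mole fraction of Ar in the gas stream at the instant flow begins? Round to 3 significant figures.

Each component's effusion rate ∝ (its partial pressure)·(1/√M) ∝ n_i/√M_i.
Mole fraction of Ar in the effusate = (n_Ar/√M_Ar) / (n_Ar/√M_Ar + n_SO₂/√M_SO₂)
= (2.97/√39.95) / (2.97/√39.95 + 2.91/√64.07) = 0.4699/(0.4699 + 0.3636) = 0.564.

0.564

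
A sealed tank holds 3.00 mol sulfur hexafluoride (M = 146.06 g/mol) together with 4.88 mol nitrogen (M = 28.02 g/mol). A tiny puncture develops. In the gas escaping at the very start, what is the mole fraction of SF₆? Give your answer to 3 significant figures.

0.212

The effusion rate of species i is ∝ p_i/√M_i ∝ n_i/√M_i.
So x_SF₆ in the escaping gas = (n_SF₆/√M_SF₆) / Σ(n_i/√M_i)
= (3.00/√146.06) / (3.00/√146.06 + 4.88/√28.02) = 0.2482/(0.2482 + 0.9219) = 0.212.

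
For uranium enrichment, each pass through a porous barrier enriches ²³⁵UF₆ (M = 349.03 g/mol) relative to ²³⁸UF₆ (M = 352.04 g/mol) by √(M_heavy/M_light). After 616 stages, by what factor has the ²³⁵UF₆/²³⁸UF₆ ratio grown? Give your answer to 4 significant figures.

Each stage multiplies the ratio by α = √(352.04/349.03), so after 616 stages the overall factor is α^616 = (352.04/349.03)^(616/2).
= 1.00862^308 = 14.08.

14.08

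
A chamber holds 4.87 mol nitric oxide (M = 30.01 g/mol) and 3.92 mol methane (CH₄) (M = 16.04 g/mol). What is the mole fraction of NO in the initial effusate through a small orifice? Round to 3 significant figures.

0.476

Effusion rate of each component ∝ n_i/√M_i (partial pressure × 1/√M).
Mole fraction of NO in the effusate = (n_NO/√M_NO) / (n_NO/√M_NO + n_CH₄/√M_CH₄)
= (4.87/√30.01) / (4.87/√30.01 + 3.92/√16.04) = 0.8890/(0.8890 + 0.9788) = 0.476.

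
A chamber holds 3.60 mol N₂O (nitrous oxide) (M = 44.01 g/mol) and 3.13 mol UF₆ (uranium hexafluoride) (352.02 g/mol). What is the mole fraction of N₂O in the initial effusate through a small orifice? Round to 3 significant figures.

0.765

The effusion rate of species i is ∝ p_i/√M_i ∝ n_i/√M_i.
Mole fraction of N₂O in the effusate = (n_N₂O/√M_N₂O) / (n_N₂O/√M_N₂O + n_UF₆/√M_UF₆)
= (3.60/√44.01) / (3.60/√44.01 + 3.13/√352.02) = 0.5427/(0.5427 + 0.1668) = 0.765.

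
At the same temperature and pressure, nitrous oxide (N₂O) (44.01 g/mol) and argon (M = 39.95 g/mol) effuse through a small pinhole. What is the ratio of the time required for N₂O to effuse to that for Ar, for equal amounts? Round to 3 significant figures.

1.05

From Graham's law, t_N₂O/t_Ar = √(M_N₂O/M_Ar) = √(44.01/39.95) = √1.102 = 1.05.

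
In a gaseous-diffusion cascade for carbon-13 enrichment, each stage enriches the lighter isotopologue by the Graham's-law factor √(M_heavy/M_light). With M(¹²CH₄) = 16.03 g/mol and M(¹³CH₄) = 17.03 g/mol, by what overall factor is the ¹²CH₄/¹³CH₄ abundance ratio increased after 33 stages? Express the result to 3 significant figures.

Overall factor = α^33 with α = √(17.03/16.03), i.e. (17.03/16.03)^(33/2).
= 1.06238^(33/2) = 2.71.

2.71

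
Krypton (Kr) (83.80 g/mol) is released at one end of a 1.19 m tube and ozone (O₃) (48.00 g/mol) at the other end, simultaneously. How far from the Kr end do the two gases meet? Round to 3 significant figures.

Distances travelled in equal time are proportional to diffusion rates, so d_Kr/d_O₃ = √(M_O₃/M_Kr) = √(48.00/83.80) = 0.7568.
With d_Kr + d_O₃ = 1.19 m, d_O₃ = 1.19/(1 + 0.7568) = 0.6774 m.
d_Kr = 1.19 − 0.6774 = 0.513 m.

0.513 m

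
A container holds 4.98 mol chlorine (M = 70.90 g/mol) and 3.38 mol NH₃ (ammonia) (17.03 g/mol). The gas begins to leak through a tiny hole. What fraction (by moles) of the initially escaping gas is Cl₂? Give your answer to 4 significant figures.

Each component's effusion rate ∝ (its partial pressure)·(1/√M) ∝ n_i/√M_i.
So x_Cl₂ in the escaping gas = (n_Cl₂/√M_Cl₂) / Σ(n_i/√M_i)
= (4.98/√70.90) / (4.98/√70.90 + 3.38/√17.03) = 0.5914/(0.5914 + 0.8190) = 0.4193.

0.4193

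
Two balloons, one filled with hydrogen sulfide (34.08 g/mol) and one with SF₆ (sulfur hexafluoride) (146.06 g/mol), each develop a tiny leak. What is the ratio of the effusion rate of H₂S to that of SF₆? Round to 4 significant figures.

2.070

Graham's law gives rate_H₂S/rate_SF₆ = √(M_SF₆/M_H₂S) = √(146.06/34.08) = √4.286 = 2.070.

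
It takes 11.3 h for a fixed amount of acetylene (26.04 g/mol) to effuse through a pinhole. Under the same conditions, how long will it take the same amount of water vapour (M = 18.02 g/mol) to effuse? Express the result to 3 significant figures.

Since effusion rate ∝ 1/√M, t_H₂O/t_C₂H₂ = √(M_H₂O/M_C₂H₂) = √(18.02/26.04) = √0.6920 = 0.8319.
So the time for H₂O is 11.3 × 0.8319 = 9.40 h.

9.40 h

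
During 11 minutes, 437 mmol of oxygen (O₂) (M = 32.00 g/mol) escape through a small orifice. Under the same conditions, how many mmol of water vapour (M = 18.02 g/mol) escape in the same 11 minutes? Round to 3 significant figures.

582 mmol

Using Graham's law: rate_H₂O/rate_O₂ = √(M_O₂/M_H₂O) = √(32.00/18.02) = √1.776 = 1.333.
So the amount for H₂O is 437 × 1.333 = 582 mmol.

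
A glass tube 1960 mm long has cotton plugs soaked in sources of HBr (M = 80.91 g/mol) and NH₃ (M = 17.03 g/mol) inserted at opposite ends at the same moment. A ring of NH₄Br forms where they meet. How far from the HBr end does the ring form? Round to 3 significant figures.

616 mm

Distances travelled in equal time are proportional to diffusion rates, so d_HBr/d_NH₃ = √(M_NH₃/M_HBr) = √(17.03/80.91) = 0.4588.
With d_HBr + d_NH₃ = 1960 mm, d_NH₃ = 1960/(1 + 0.4588) = 1344 mm.
d_HBr = 1960 − 1344 = 616 mm.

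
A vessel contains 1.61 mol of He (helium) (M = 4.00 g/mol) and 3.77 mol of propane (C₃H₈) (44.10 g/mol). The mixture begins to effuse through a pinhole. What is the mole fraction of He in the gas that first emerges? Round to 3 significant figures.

0.586

Effusion rate of each component ∝ n_i/√M_i (partial pressure × 1/√M).
Mole fraction of He in the effusate = (n_He/√M_He) / (n_He/√M_He + n_C₃H₈/√M_C₃H₈)
= (1.61/√4.00) / (1.61/√4.00 + 3.77/√44.10) = 0.8050/(0.8050 + 0.5677) = 0.586.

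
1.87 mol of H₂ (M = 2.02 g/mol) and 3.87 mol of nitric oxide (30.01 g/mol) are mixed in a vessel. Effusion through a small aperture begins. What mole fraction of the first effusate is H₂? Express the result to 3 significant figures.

Effusion rate of each component ∝ n_i/√M_i (partial pressure × 1/√M).
So x_H₂ in the escaping gas = (n_H₂/√M_H₂) / Σ(n_i/√M_i)
= (1.87/√2.02) / (1.87/√2.02 + 3.87/√30.01) = 1.316/(1.316 + 0.7064) = 0.651.

0.651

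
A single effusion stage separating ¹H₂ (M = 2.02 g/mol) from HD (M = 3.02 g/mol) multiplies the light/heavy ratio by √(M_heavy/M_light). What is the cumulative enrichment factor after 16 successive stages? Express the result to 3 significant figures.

25.0

The single-stage factor is √(M_heavy/M_light), so 16 stages give [√(3.02/2.02)]^16 = (3.02/2.02)^(16/2).
= 1.49505^8 = 25.0.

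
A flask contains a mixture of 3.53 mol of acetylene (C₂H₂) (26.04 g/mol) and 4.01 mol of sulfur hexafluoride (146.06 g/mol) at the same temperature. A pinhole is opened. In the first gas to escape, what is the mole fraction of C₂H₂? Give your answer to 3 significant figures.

0.676

The effusion rate of species i is ∝ p_i/√M_i ∝ n_i/√M_i.
So x_C₂H₂ in the escaping gas = (n_C₂H₂/√M_C₂H₂) / Σ(n_i/√M_i)
= (3.53/√26.04) / (3.53/√26.04 + 4.01/√146.06) = 0.6918/(0.6918 + 0.3318) = 0.676.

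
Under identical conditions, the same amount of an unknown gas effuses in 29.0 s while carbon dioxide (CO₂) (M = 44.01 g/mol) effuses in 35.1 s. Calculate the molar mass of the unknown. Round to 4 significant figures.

30.04 g/mol

Graham's law gives t_X/t_CO₂ = √(M_X/M_CO₂).
29.0/35.1 = 0.8262 = √(M_X/44.01)
M_X = 44.01 × 0.8262² = 44.01 × 0.6826 = 30.04 g/mol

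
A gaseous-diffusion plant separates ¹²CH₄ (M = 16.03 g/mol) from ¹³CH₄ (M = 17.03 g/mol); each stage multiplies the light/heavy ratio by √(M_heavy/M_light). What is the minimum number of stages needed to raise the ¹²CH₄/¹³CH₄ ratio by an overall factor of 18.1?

Single-stage factor α = √(17.03/16.03), so ln α = ½ ln(1.06238) = 0.03026.
Need α^N ≥ 18.1 ⇒ N ≥ ln(18.1) / ln α = 2.896 / 0.03026 = 95.71.
Rounding up, N = 96 stages.

96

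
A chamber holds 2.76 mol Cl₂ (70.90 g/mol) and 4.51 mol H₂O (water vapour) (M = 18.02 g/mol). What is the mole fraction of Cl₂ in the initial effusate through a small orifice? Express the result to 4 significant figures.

0.2358

Effusion rate of each component ∝ n_i/√M_i (partial pressure × 1/√M).
Mole fraction of Cl₂ in the effusate = (n_Cl₂/√M_Cl₂) / (n_Cl₂/√M_Cl₂ + n_H₂O/√M_H₂O)
= (2.76/√70.90) / (2.76/√70.90 + 4.51/√18.02) = 0.3278/(0.3278 + 1.062) = 0.2358.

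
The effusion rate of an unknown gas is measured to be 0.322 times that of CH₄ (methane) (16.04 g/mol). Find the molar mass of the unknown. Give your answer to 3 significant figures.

155 g/mol

Using Graham's law: rate_X/rate_CH₄ = √(M_CH₄/M_X).
0.322 = √(16.04/M_X)
M_X = 16.04 / 0.322² = 16.04 / 0.1037 = 155 g/mol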